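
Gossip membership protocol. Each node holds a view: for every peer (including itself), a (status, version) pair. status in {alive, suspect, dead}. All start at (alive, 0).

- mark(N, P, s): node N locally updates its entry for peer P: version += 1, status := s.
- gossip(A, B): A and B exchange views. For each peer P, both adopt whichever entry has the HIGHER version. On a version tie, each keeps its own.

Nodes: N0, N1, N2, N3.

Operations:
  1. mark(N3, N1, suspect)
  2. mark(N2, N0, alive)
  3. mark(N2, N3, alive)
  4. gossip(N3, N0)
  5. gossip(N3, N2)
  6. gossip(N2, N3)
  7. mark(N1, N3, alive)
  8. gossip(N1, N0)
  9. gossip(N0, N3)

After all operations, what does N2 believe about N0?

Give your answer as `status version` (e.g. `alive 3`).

Op 1: N3 marks N1=suspect -> (suspect,v1)
Op 2: N2 marks N0=alive -> (alive,v1)
Op 3: N2 marks N3=alive -> (alive,v1)
Op 4: gossip N3<->N0 -> N3.N0=(alive,v0) N3.N1=(suspect,v1) N3.N2=(alive,v0) N3.N3=(alive,v0) | N0.N0=(alive,v0) N0.N1=(suspect,v1) N0.N2=(alive,v0) N0.N3=(alive,v0)
Op 5: gossip N3<->N2 -> N3.N0=(alive,v1) N3.N1=(suspect,v1) N3.N2=(alive,v0) N3.N3=(alive,v1) | N2.N0=(alive,v1) N2.N1=(suspect,v1) N2.N2=(alive,v0) N2.N3=(alive,v1)
Op 6: gossip N2<->N3 -> N2.N0=(alive,v1) N2.N1=(suspect,v1) N2.N2=(alive,v0) N2.N3=(alive,v1) | N3.N0=(alive,v1) N3.N1=(suspect,v1) N3.N2=(alive,v0) N3.N3=(alive,v1)
Op 7: N1 marks N3=alive -> (alive,v1)
Op 8: gossip N1<->N0 -> N1.N0=(alive,v0) N1.N1=(suspect,v1) N1.N2=(alive,v0) N1.N3=(alive,v1) | N0.N0=(alive,v0) N0.N1=(suspect,v1) N0.N2=(alive,v0) N0.N3=(alive,v1)
Op 9: gossip N0<->N3 -> N0.N0=(alive,v1) N0.N1=(suspect,v1) N0.N2=(alive,v0) N0.N3=(alive,v1) | N3.N0=(alive,v1) N3.N1=(suspect,v1) N3.N2=(alive,v0) N3.N3=(alive,v1)

Answer: alive 1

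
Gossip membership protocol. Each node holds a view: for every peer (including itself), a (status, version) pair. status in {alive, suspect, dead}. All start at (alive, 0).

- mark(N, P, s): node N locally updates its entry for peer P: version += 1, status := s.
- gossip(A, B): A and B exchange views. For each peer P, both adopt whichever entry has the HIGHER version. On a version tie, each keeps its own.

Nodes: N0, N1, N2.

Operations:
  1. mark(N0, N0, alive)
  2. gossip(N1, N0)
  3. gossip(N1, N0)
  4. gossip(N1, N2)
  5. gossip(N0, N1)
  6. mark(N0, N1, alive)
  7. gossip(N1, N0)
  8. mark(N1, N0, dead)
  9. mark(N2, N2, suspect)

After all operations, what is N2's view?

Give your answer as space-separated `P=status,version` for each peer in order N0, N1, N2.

Answer: N0=alive,1 N1=alive,0 N2=suspect,1

Derivation:
Op 1: N0 marks N0=alive -> (alive,v1)
Op 2: gossip N1<->N0 -> N1.N0=(alive,v1) N1.N1=(alive,v0) N1.N2=(alive,v0) | N0.N0=(alive,v1) N0.N1=(alive,v0) N0.N2=(alive,v0)
Op 3: gossip N1<->N0 -> N1.N0=(alive,v1) N1.N1=(alive,v0) N1.N2=(alive,v0) | N0.N0=(alive,v1) N0.N1=(alive,v0) N0.N2=(alive,v0)
Op 4: gossip N1<->N2 -> N1.N0=(alive,v1) N1.N1=(alive,v0) N1.N2=(alive,v0) | N2.N0=(alive,v1) N2.N1=(alive,v0) N2.N2=(alive,v0)
Op 5: gossip N0<->N1 -> N0.N0=(alive,v1) N0.N1=(alive,v0) N0.N2=(alive,v0) | N1.N0=(alive,v1) N1.N1=(alive,v0) N1.N2=(alive,v0)
Op 6: N0 marks N1=alive -> (alive,v1)
Op 7: gossip N1<->N0 -> N1.N0=(alive,v1) N1.N1=(alive,v1) N1.N2=(alive,v0) | N0.N0=(alive,v1) N0.N1=(alive,v1) N0.N2=(alive,v0)
Op 8: N1 marks N0=dead -> (dead,v2)
Op 9: N2 marks N2=suspect -> (suspect,v1)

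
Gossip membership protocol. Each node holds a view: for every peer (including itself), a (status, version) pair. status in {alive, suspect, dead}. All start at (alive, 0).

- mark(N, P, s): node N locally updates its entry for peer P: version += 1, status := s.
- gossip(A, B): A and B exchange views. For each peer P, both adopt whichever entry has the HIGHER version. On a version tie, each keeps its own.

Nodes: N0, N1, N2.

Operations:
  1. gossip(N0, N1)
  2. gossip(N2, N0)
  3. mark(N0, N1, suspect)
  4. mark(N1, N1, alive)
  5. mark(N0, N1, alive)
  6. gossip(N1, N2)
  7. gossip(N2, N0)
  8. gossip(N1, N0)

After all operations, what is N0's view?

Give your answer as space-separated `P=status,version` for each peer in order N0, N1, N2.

Op 1: gossip N0<->N1 -> N0.N0=(alive,v0) N0.N1=(alive,v0) N0.N2=(alive,v0) | N1.N0=(alive,v0) N1.N1=(alive,v0) N1.N2=(alive,v0)
Op 2: gossip N2<->N0 -> N2.N0=(alive,v0) N2.N1=(alive,v0) N2.N2=(alive,v0) | N0.N0=(alive,v0) N0.N1=(alive,v0) N0.N2=(alive,v0)
Op 3: N0 marks N1=suspect -> (suspect,v1)
Op 4: N1 marks N1=alive -> (alive,v1)
Op 5: N0 marks N1=alive -> (alive,v2)
Op 6: gossip N1<->N2 -> N1.N0=(alive,v0) N1.N1=(alive,v1) N1.N2=(alive,v0) | N2.N0=(alive,v0) N2.N1=(alive,v1) N2.N2=(alive,v0)
Op 7: gossip N2<->N0 -> N2.N0=(alive,v0) N2.N1=(alive,v2) N2.N2=(alive,v0) | N0.N0=(alive,v0) N0.N1=(alive,v2) N0.N2=(alive,v0)
Op 8: gossip N1<->N0 -> N1.N0=(alive,v0) N1.N1=(alive,v2) N1.N2=(alive,v0) | N0.N0=(alive,v0) N0.N1=(alive,v2) N0.N2=(alive,v0)

Answer: N0=alive,0 N1=alive,2 N2=alive,0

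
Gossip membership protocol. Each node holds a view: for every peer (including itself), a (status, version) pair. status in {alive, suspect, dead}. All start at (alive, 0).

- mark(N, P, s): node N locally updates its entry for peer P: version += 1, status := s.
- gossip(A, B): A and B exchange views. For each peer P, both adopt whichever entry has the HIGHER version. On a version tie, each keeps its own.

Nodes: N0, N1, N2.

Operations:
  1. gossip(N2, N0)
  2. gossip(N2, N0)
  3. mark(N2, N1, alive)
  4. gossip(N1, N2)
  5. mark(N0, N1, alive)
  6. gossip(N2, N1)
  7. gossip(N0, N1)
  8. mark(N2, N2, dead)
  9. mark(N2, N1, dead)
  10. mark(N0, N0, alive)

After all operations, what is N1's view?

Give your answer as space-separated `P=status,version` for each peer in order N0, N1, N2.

Op 1: gossip N2<->N0 -> N2.N0=(alive,v0) N2.N1=(alive,v0) N2.N2=(alive,v0) | N0.N0=(alive,v0) N0.N1=(alive,v0) N0.N2=(alive,v0)
Op 2: gossip N2<->N0 -> N2.N0=(alive,v0) N2.N1=(alive,v0) N2.N2=(alive,v0) | N0.N0=(alive,v0) N0.N1=(alive,v0) N0.N2=(alive,v0)
Op 3: N2 marks N1=alive -> (alive,v1)
Op 4: gossip N1<->N2 -> N1.N0=(alive,v0) N1.N1=(alive,v1) N1.N2=(alive,v0) | N2.N0=(alive,v0) N2.N1=(alive,v1) N2.N2=(alive,v0)
Op 5: N0 marks N1=alive -> (alive,v1)
Op 6: gossip N2<->N1 -> N2.N0=(alive,v0) N2.N1=(alive,v1) N2.N2=(alive,v0) | N1.N0=(alive,v0) N1.N1=(alive,v1) N1.N2=(alive,v0)
Op 7: gossip N0<->N1 -> N0.N0=(alive,v0) N0.N1=(alive,v1) N0.N2=(alive,v0) | N1.N0=(alive,v0) N1.N1=(alive,v1) N1.N2=(alive,v0)
Op 8: N2 marks N2=dead -> (dead,v1)
Op 9: N2 marks N1=dead -> (dead,v2)
Op 10: N0 marks N0=alive -> (alive,v1)

Answer: N0=alive,0 N1=alive,1 N2=alive,0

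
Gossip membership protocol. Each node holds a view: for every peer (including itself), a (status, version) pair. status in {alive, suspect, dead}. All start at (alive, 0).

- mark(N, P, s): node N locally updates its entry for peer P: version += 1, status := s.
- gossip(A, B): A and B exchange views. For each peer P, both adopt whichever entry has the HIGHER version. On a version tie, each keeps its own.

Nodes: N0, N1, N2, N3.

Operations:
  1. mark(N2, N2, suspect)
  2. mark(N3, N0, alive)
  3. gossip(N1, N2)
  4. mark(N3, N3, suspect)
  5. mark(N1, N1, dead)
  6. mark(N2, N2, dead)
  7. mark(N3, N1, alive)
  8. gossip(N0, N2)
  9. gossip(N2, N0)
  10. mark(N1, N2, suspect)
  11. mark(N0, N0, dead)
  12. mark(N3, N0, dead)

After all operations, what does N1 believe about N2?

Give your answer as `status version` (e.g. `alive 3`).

Answer: suspect 2

Derivation:
Op 1: N2 marks N2=suspect -> (suspect,v1)
Op 2: N3 marks N0=alive -> (alive,v1)
Op 3: gossip N1<->N2 -> N1.N0=(alive,v0) N1.N1=(alive,v0) N1.N2=(suspect,v1) N1.N3=(alive,v0) | N2.N0=(alive,v0) N2.N1=(alive,v0) N2.N2=(suspect,v1) N2.N3=(alive,v0)
Op 4: N3 marks N3=suspect -> (suspect,v1)
Op 5: N1 marks N1=dead -> (dead,v1)
Op 6: N2 marks N2=dead -> (dead,v2)
Op 7: N3 marks N1=alive -> (alive,v1)
Op 8: gossip N0<->N2 -> N0.N0=(alive,v0) N0.N1=(alive,v0) N0.N2=(dead,v2) N0.N3=(alive,v0) | N2.N0=(alive,v0) N2.N1=(alive,v0) N2.N2=(dead,v2) N2.N3=(alive,v0)
Op 9: gossip N2<->N0 -> N2.N0=(alive,v0) N2.N1=(alive,v0) N2.N2=(dead,v2) N2.N3=(alive,v0) | N0.N0=(alive,v0) N0.N1=(alive,v0) N0.N2=(dead,v2) N0.N3=(alive,v0)
Op 10: N1 marks N2=suspect -> (suspect,v2)
Op 11: N0 marks N0=dead -> (dead,v1)
Op 12: N3 marks N0=dead -> (dead,v2)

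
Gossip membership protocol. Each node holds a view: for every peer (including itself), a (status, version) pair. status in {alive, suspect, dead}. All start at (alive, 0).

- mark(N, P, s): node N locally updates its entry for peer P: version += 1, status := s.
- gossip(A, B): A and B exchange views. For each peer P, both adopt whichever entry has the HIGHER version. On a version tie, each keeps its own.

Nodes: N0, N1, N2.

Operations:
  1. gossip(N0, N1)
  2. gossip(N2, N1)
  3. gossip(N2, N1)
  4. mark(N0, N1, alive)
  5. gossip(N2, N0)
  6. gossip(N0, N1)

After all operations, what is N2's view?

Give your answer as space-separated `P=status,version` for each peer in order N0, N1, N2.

Answer: N0=alive,0 N1=alive,1 N2=alive,0

Derivation:
Op 1: gossip N0<->N1 -> N0.N0=(alive,v0) N0.N1=(alive,v0) N0.N2=(alive,v0) | N1.N0=(alive,v0) N1.N1=(alive,v0) N1.N2=(alive,v0)
Op 2: gossip N2<->N1 -> N2.N0=(alive,v0) N2.N1=(alive,v0) N2.N2=(alive,v0) | N1.N0=(alive,v0) N1.N1=(alive,v0) N1.N2=(alive,v0)
Op 3: gossip N2<->N1 -> N2.N0=(alive,v0) N2.N1=(alive,v0) N2.N2=(alive,v0) | N1.N0=(alive,v0) N1.N1=(alive,v0) N1.N2=(alive,v0)
Op 4: N0 marks N1=alive -> (alive,v1)
Op 5: gossip N2<->N0 -> N2.N0=(alive,v0) N2.N1=(alive,v1) N2.N2=(alive,v0) | N0.N0=(alive,v0) N0.N1=(alive,v1) N0.N2=(alive,v0)
Op 6: gossip N0<->N1 -> N0.N0=(alive,v0) N0.N1=(alive,v1) N0.N2=(alive,v0) | N1.N0=(alive,v0) N1.N1=(alive,v1) N1.N2=(alive,v0)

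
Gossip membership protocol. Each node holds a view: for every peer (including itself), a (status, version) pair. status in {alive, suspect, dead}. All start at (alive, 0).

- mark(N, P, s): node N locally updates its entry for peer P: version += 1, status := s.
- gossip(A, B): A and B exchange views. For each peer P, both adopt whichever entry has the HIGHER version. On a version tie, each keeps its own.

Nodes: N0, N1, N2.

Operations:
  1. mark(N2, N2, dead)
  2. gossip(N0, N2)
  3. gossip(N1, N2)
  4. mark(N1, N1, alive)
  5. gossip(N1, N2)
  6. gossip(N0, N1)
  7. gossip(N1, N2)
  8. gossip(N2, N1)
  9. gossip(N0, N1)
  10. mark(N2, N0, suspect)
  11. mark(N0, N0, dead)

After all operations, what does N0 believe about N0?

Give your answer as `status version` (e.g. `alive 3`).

Answer: dead 1

Derivation:
Op 1: N2 marks N2=dead -> (dead,v1)
Op 2: gossip N0<->N2 -> N0.N0=(alive,v0) N0.N1=(alive,v0) N0.N2=(dead,v1) | N2.N0=(alive,v0) N2.N1=(alive,v0) N2.N2=(dead,v1)
Op 3: gossip N1<->N2 -> N1.N0=(alive,v0) N1.N1=(alive,v0) N1.N2=(dead,v1) | N2.N0=(alive,v0) N2.N1=(alive,v0) N2.N2=(dead,v1)
Op 4: N1 marks N1=alive -> (alive,v1)
Op 5: gossip N1<->N2 -> N1.N0=(alive,v0) N1.N1=(alive,v1) N1.N2=(dead,v1) | N2.N0=(alive,v0) N2.N1=(alive,v1) N2.N2=(dead,v1)
Op 6: gossip N0<->N1 -> N0.N0=(alive,v0) N0.N1=(alive,v1) N0.N2=(dead,v1) | N1.N0=(alive,v0) N1.N1=(alive,v1) N1.N2=(dead,v1)
Op 7: gossip N1<->N2 -> N1.N0=(alive,v0) N1.N1=(alive,v1) N1.N2=(dead,v1) | N2.N0=(alive,v0) N2.N1=(alive,v1) N2.N2=(dead,v1)
Op 8: gossip N2<->N1 -> N2.N0=(alive,v0) N2.N1=(alive,v1) N2.N2=(dead,v1) | N1.N0=(alive,v0) N1.N1=(alive,v1) N1.N2=(dead,v1)
Op 9: gossip N0<->N1 -> N0.N0=(alive,v0) N0.N1=(alive,v1) N0.N2=(dead,v1) | N1.N0=(alive,v0) N1.N1=(alive,v1) N1.N2=(dead,v1)
Op 10: N2 marks N0=suspect -> (suspect,v1)
Op 11: N0 marks N0=dead -> (dead,v1)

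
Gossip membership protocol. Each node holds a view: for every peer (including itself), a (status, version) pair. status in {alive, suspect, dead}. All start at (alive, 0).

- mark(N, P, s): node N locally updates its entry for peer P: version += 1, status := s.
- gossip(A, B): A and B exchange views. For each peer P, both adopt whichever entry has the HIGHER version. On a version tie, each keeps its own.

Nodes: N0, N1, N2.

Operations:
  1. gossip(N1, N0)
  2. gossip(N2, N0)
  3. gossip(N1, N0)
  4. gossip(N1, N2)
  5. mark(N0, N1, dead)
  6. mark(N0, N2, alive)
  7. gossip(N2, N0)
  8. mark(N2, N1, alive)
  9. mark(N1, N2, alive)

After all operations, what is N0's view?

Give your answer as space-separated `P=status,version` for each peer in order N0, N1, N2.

Op 1: gossip N1<->N0 -> N1.N0=(alive,v0) N1.N1=(alive,v0) N1.N2=(alive,v0) | N0.N0=(alive,v0) N0.N1=(alive,v0) N0.N2=(alive,v0)
Op 2: gossip N2<->N0 -> N2.N0=(alive,v0) N2.N1=(alive,v0) N2.N2=(alive,v0) | N0.N0=(alive,v0) N0.N1=(alive,v0) N0.N2=(alive,v0)
Op 3: gossip N1<->N0 -> N1.N0=(alive,v0) N1.N1=(alive,v0) N1.N2=(alive,v0) | N0.N0=(alive,v0) N0.N1=(alive,v0) N0.N2=(alive,v0)
Op 4: gossip N1<->N2 -> N1.N0=(alive,v0) N1.N1=(alive,v0) N1.N2=(alive,v0) | N2.N0=(alive,v0) N2.N1=(alive,v0) N2.N2=(alive,v0)
Op 5: N0 marks N1=dead -> (dead,v1)
Op 6: N0 marks N2=alive -> (alive,v1)
Op 7: gossip N2<->N0 -> N2.N0=(alive,v0) N2.N1=(dead,v1) N2.N2=(alive,v1) | N0.N0=(alive,v0) N0.N1=(dead,v1) N0.N2=(alive,v1)
Op 8: N2 marks N1=alive -> (alive,v2)
Op 9: N1 marks N2=alive -> (alive,v1)

Answer: N0=alive,0 N1=dead,1 N2=alive,1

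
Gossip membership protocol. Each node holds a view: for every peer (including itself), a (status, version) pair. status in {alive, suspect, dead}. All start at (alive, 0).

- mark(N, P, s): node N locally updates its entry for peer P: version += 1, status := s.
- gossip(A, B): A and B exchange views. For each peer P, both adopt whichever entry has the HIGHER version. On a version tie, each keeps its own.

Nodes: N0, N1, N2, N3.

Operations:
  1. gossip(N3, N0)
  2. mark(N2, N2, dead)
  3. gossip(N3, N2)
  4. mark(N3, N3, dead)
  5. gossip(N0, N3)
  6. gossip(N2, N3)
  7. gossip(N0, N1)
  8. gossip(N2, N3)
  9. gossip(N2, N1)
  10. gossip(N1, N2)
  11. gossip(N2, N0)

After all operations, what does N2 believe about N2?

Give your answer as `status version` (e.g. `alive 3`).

Op 1: gossip N3<->N0 -> N3.N0=(alive,v0) N3.N1=(alive,v0) N3.N2=(alive,v0) N3.N3=(alive,v0) | N0.N0=(alive,v0) N0.N1=(alive,v0) N0.N2=(alive,v0) N0.N3=(alive,v0)
Op 2: N2 marks N2=dead -> (dead,v1)
Op 3: gossip N3<->N2 -> N3.N0=(alive,v0) N3.N1=(alive,v0) N3.N2=(dead,v1) N3.N3=(alive,v0) | N2.N0=(alive,v0) N2.N1=(alive,v0) N2.N2=(dead,v1) N2.N3=(alive,v0)
Op 4: N3 marks N3=dead -> (dead,v1)
Op 5: gossip N0<->N3 -> N0.N0=(alive,v0) N0.N1=(alive,v0) N0.N2=(dead,v1) N0.N3=(dead,v1) | N3.N0=(alive,v0) N3.N1=(alive,v0) N3.N2=(dead,v1) N3.N3=(dead,v1)
Op 6: gossip N2<->N3 -> N2.N0=(alive,v0) N2.N1=(alive,v0) N2.N2=(dead,v1) N2.N3=(dead,v1) | N3.N0=(alive,v0) N3.N1=(alive,v0) N3.N2=(dead,v1) N3.N3=(dead,v1)
Op 7: gossip N0<->N1 -> N0.N0=(alive,v0) N0.N1=(alive,v0) N0.N2=(dead,v1) N0.N3=(dead,v1) | N1.N0=(alive,v0) N1.N1=(alive,v0) N1.N2=(dead,v1) N1.N3=(dead,v1)
Op 8: gossip N2<->N3 -> N2.N0=(alive,v0) N2.N1=(alive,v0) N2.N2=(dead,v1) N2.N3=(dead,v1) | N3.N0=(alive,v0) N3.N1=(alive,v0) N3.N2=(dead,v1) N3.N3=(dead,v1)
Op 9: gossip N2<->N1 -> N2.N0=(alive,v0) N2.N1=(alive,v0) N2.N2=(dead,v1) N2.N3=(dead,v1) | N1.N0=(alive,v0) N1.N1=(alive,v0) N1.N2=(dead,v1) N1.N3=(dead,v1)
Op 10: gossip N1<->N2 -> N1.N0=(alive,v0) N1.N1=(alive,v0) N1.N2=(dead,v1) N1.N3=(dead,v1) | N2.N0=(alive,v0) N2.N1=(alive,v0) N2.N2=(dead,v1) N2.N3=(dead,v1)
Op 11: gossip N2<->N0 -> N2.N0=(alive,v0) N2.N1=(alive,v0) N2.N2=(dead,v1) N2.N3=(dead,v1) | N0.N0=(alive,v0) N0.N1=(alive,v0) N0.N2=(dead,v1) N0.N3=(dead,v1)

Answer: dead 1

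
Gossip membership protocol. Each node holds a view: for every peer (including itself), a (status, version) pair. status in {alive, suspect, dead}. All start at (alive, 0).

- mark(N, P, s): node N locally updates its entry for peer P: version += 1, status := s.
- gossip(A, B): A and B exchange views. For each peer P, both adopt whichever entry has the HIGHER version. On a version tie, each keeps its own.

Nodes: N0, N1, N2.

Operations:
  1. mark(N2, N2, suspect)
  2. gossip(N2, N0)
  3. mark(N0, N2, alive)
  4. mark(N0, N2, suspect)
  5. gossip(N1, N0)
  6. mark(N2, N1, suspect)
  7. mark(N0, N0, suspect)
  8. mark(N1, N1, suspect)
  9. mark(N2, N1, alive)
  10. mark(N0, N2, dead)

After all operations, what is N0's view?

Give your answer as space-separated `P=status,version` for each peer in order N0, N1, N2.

Answer: N0=suspect,1 N1=alive,0 N2=dead,4

Derivation:
Op 1: N2 marks N2=suspect -> (suspect,v1)
Op 2: gossip N2<->N0 -> N2.N0=(alive,v0) N2.N1=(alive,v0) N2.N2=(suspect,v1) | N0.N0=(alive,v0) N0.N1=(alive,v0) N0.N2=(suspect,v1)
Op 3: N0 marks N2=alive -> (alive,v2)
Op 4: N0 marks N2=suspect -> (suspect,v3)
Op 5: gossip N1<->N0 -> N1.N0=(alive,v0) N1.N1=(alive,v0) N1.N2=(suspect,v3) | N0.N0=(alive,v0) N0.N1=(alive,v0) N0.N2=(suspect,v3)
Op 6: N2 marks N1=suspect -> (suspect,v1)
Op 7: N0 marks N0=suspect -> (suspect,v1)
Op 8: N1 marks N1=suspect -> (suspect,v1)
Op 9: N2 marks N1=alive -> (alive,v2)
Op 10: N0 marks N2=dead -> (dead,v4)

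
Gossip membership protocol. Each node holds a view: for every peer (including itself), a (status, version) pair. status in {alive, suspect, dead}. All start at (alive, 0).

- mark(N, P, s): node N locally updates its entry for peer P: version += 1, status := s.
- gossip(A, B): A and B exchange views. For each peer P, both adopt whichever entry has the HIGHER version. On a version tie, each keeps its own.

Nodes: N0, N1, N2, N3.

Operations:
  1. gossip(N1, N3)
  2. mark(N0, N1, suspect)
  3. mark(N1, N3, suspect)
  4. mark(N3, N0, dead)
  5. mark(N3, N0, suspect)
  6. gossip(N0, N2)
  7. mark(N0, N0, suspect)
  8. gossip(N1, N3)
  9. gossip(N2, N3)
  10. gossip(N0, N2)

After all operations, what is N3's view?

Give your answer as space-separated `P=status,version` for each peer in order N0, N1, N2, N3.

Answer: N0=suspect,2 N1=suspect,1 N2=alive,0 N3=suspect,1

Derivation:
Op 1: gossip N1<->N3 -> N1.N0=(alive,v0) N1.N1=(alive,v0) N1.N2=(alive,v0) N1.N3=(alive,v0) | N3.N0=(alive,v0) N3.N1=(alive,v0) N3.N2=(alive,v0) N3.N3=(alive,v0)
Op 2: N0 marks N1=suspect -> (suspect,v1)
Op 3: N1 marks N3=suspect -> (suspect,v1)
Op 4: N3 marks N0=dead -> (dead,v1)
Op 5: N3 marks N0=suspect -> (suspect,v2)
Op 6: gossip N0<->N2 -> N0.N0=(alive,v0) N0.N1=(suspect,v1) N0.N2=(alive,v0) N0.N3=(alive,v0) | N2.N0=(alive,v0) N2.N1=(suspect,v1) N2.N2=(alive,v0) N2.N3=(alive,v0)
Op 7: N0 marks N0=suspect -> (suspect,v1)
Op 8: gossip N1<->N3 -> N1.N0=(suspect,v2) N1.N1=(alive,v0) N1.N2=(alive,v0) N1.N3=(suspect,v1) | N3.N0=(suspect,v2) N3.N1=(alive,v0) N3.N2=(alive,v0) N3.N3=(suspect,v1)
Op 9: gossip N2<->N3 -> N2.N0=(suspect,v2) N2.N1=(suspect,v1) N2.N2=(alive,v0) N2.N3=(suspect,v1) | N3.N0=(suspect,v2) N3.N1=(suspect,v1) N3.N2=(alive,v0) N3.N3=(suspect,v1)
Op 10: gossip N0<->N2 -> N0.N0=(suspect,v2) N0.N1=(suspect,v1) N0.N2=(alive,v0) N0.N3=(suspect,v1) | N2.N0=(suspect,v2) N2.N1=(suspect,v1) N2.N2=(alive,v0) N2.N3=(suspect,v1)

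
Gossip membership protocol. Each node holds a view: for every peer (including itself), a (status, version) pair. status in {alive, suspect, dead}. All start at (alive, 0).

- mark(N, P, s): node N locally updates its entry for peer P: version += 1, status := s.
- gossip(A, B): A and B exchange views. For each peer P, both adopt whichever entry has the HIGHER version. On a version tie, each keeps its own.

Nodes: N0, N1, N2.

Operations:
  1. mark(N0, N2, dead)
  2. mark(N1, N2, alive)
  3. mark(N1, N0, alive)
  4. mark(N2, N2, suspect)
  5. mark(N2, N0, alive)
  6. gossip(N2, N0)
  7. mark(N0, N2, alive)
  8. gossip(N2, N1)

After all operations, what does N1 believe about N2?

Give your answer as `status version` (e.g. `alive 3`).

Op 1: N0 marks N2=dead -> (dead,v1)
Op 2: N1 marks N2=alive -> (alive,v1)
Op 3: N1 marks N0=alive -> (alive,v1)
Op 4: N2 marks N2=suspect -> (suspect,v1)
Op 5: N2 marks N0=alive -> (alive,v1)
Op 6: gossip N2<->N0 -> N2.N0=(alive,v1) N2.N1=(alive,v0) N2.N2=(suspect,v1) | N0.N0=(alive,v1) N0.N1=(alive,v0) N0.N2=(dead,v1)
Op 7: N0 marks N2=alive -> (alive,v2)
Op 8: gossip N2<->N1 -> N2.N0=(alive,v1) N2.N1=(alive,v0) N2.N2=(suspect,v1) | N1.N0=(alive,v1) N1.N1=(alive,v0) N1.N2=(alive,v1)

Answer: alive 1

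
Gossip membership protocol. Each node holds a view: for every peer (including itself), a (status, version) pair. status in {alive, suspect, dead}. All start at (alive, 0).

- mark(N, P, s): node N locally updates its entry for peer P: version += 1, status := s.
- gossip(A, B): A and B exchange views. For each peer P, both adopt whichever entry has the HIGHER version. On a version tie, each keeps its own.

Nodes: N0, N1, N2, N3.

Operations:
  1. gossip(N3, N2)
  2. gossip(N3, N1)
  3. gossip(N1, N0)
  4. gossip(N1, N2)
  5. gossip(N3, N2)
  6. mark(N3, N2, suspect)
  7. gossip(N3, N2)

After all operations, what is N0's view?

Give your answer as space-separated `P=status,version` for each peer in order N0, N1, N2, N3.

Answer: N0=alive,0 N1=alive,0 N2=alive,0 N3=alive,0

Derivation:
Op 1: gossip N3<->N2 -> N3.N0=(alive,v0) N3.N1=(alive,v0) N3.N2=(alive,v0) N3.N3=(alive,v0) | N2.N0=(alive,v0) N2.N1=(alive,v0) N2.N2=(alive,v0) N2.N3=(alive,v0)
Op 2: gossip N3<->N1 -> N3.N0=(alive,v0) N3.N1=(alive,v0) N3.N2=(alive,v0) N3.N3=(alive,v0) | N1.N0=(alive,v0) N1.N1=(alive,v0) N1.N2=(alive,v0) N1.N3=(alive,v0)
Op 3: gossip N1<->N0 -> N1.N0=(alive,v0) N1.N1=(alive,v0) N1.N2=(alive,v0) N1.N3=(alive,v0) | N0.N0=(alive,v0) N0.N1=(alive,v0) N0.N2=(alive,v0) N0.N3=(alive,v0)
Op 4: gossip N1<->N2 -> N1.N0=(alive,v0) N1.N1=(alive,v0) N1.N2=(alive,v0) N1.N3=(alive,v0) | N2.N0=(alive,v0) N2.N1=(alive,v0) N2.N2=(alive,v0) N2.N3=(alive,v0)
Op 5: gossip N3<->N2 -> N3.N0=(alive,v0) N3.N1=(alive,v0) N3.N2=(alive,v0) N3.N3=(alive,v0) | N2.N0=(alive,v0) N2.N1=(alive,v0) N2.N2=(alive,v0) N2.N3=(alive,v0)
Op 6: N3 marks N2=suspect -> (suspect,v1)
Op 7: gossip N3<->N2 -> N3.N0=(alive,v0) N3.N1=(alive,v0) N3.N2=(suspect,v1) N3.N3=(alive,v0) | N2.N0=(alive,v0) N2.N1=(alive,v0) N2.N2=(suspect,v1) N2.N3=(alive,v0)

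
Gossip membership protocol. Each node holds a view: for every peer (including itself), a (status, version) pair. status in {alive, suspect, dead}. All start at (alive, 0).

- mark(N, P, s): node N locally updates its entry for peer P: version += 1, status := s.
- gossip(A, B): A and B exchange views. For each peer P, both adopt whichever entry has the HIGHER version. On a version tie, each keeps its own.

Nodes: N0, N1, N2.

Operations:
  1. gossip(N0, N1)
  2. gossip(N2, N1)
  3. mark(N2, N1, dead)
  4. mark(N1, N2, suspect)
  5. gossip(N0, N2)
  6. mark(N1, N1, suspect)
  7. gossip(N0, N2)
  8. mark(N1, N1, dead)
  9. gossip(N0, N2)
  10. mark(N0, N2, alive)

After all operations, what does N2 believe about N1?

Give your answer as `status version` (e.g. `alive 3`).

Op 1: gossip N0<->N1 -> N0.N0=(alive,v0) N0.N1=(alive,v0) N0.N2=(alive,v0) | N1.N0=(alive,v0) N1.N1=(alive,v0) N1.N2=(alive,v0)
Op 2: gossip N2<->N1 -> N2.N0=(alive,v0) N2.N1=(alive,v0) N2.N2=(alive,v0) | N1.N0=(alive,v0) N1.N1=(alive,v0) N1.N2=(alive,v0)
Op 3: N2 marks N1=dead -> (dead,v1)
Op 4: N1 marks N2=suspect -> (suspect,v1)
Op 5: gossip N0<->N2 -> N0.N0=(alive,v0) N0.N1=(dead,v1) N0.N2=(alive,v0) | N2.N0=(alive,v0) N2.N1=(dead,v1) N2.N2=(alive,v0)
Op 6: N1 marks N1=suspect -> (suspect,v1)
Op 7: gossip N0<->N2 -> N0.N0=(alive,v0) N0.N1=(dead,v1) N0.N2=(alive,v0) | N2.N0=(alive,v0) N2.N1=(dead,v1) N2.N2=(alive,v0)
Op 8: N1 marks N1=dead -> (dead,v2)
Op 9: gossip N0<->N2 -> N0.N0=(alive,v0) N0.N1=(dead,v1) N0.N2=(alive,v0) | N2.N0=(alive,v0) N2.N1=(dead,v1) N2.N2=(alive,v0)
Op 10: N0 marks N2=alive -> (alive,v1)

Answer: dead 1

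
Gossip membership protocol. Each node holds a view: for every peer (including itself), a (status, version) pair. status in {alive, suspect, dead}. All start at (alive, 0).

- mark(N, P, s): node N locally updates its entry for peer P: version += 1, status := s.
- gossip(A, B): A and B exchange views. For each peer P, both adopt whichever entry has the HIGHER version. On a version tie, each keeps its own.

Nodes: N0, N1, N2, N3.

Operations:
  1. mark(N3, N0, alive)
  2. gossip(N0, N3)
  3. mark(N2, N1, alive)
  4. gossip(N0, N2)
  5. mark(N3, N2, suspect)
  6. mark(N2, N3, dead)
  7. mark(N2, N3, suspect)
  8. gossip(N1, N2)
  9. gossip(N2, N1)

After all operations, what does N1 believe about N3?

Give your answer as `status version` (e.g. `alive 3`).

Answer: suspect 2

Derivation:
Op 1: N3 marks N0=alive -> (alive,v1)
Op 2: gossip N0<->N3 -> N0.N0=(alive,v1) N0.N1=(alive,v0) N0.N2=(alive,v0) N0.N3=(alive,v0) | N3.N0=(alive,v1) N3.N1=(alive,v0) N3.N2=(alive,v0) N3.N3=(alive,v0)
Op 3: N2 marks N1=alive -> (alive,v1)
Op 4: gossip N0<->N2 -> N0.N0=(alive,v1) N0.N1=(alive,v1) N0.N2=(alive,v0) N0.N3=(alive,v0) | N2.N0=(alive,v1) N2.N1=(alive,v1) N2.N2=(alive,v0) N2.N3=(alive,v0)
Op 5: N3 marks N2=suspect -> (suspect,v1)
Op 6: N2 marks N3=dead -> (dead,v1)
Op 7: N2 marks N3=suspect -> (suspect,v2)
Op 8: gossip N1<->N2 -> N1.N0=(alive,v1) N1.N1=(alive,v1) N1.N2=(alive,v0) N1.N3=(suspect,v2) | N2.N0=(alive,v1) N2.N1=(alive,v1) N2.N2=(alive,v0) N2.N3=(suspect,v2)
Op 9: gossip N2<->N1 -> N2.N0=(alive,v1) N2.N1=(alive,v1) N2.N2=(alive,v0) N2.N3=(suspect,v2) | N1.N0=(alive,v1) N1.N1=(alive,v1) N1.N2=(alive,v0) N1.N3=(suspect,v2)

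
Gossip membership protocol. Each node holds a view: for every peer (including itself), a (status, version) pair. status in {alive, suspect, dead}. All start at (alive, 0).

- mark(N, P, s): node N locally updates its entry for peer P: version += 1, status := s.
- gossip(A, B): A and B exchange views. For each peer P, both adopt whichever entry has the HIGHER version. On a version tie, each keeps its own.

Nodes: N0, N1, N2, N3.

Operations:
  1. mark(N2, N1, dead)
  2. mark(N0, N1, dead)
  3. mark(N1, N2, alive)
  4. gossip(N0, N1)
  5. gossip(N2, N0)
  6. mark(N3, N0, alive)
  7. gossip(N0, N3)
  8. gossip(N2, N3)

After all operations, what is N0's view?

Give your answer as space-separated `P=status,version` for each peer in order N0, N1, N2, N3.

Answer: N0=alive,1 N1=dead,1 N2=alive,1 N3=alive,0

Derivation:
Op 1: N2 marks N1=dead -> (dead,v1)
Op 2: N0 marks N1=dead -> (dead,v1)
Op 3: N1 marks N2=alive -> (alive,v1)
Op 4: gossip N0<->N1 -> N0.N0=(alive,v0) N0.N1=(dead,v1) N0.N2=(alive,v1) N0.N3=(alive,v0) | N1.N0=(alive,v0) N1.N1=(dead,v1) N1.N2=(alive,v1) N1.N3=(alive,v0)
Op 5: gossip N2<->N0 -> N2.N0=(alive,v0) N2.N1=(dead,v1) N2.N2=(alive,v1) N2.N3=(alive,v0) | N0.N0=(alive,v0) N0.N1=(dead,v1) N0.N2=(alive,v1) N0.N3=(alive,v0)
Op 6: N3 marks N0=alive -> (alive,v1)
Op 7: gossip N0<->N3 -> N0.N0=(alive,v1) N0.N1=(dead,v1) N0.N2=(alive,v1) N0.N3=(alive,v0) | N3.N0=(alive,v1) N3.N1=(dead,v1) N3.N2=(alive,v1) N3.N3=(alive,v0)
Op 8: gossip N2<->N3 -> N2.N0=(alive,v1) N2.N1=(dead,v1) N2.N2=(alive,v1) N2.N3=(alive,v0) | N3.N0=(alive,v1) N3.N1=(dead,v1) N3.N2=(alive,v1) N3.N3=(alive,v0)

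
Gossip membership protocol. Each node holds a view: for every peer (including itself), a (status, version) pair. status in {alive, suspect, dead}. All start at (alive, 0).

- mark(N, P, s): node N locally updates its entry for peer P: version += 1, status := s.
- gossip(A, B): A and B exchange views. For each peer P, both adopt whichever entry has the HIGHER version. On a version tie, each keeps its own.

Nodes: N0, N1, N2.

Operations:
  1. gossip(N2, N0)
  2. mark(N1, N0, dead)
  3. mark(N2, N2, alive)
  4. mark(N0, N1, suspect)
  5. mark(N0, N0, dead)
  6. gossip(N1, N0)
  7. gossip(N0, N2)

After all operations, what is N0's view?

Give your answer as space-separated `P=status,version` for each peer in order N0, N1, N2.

Op 1: gossip N2<->N0 -> N2.N0=(alive,v0) N2.N1=(alive,v0) N2.N2=(alive,v0) | N0.N0=(alive,v0) N0.N1=(alive,v0) N0.N2=(alive,v0)
Op 2: N1 marks N0=dead -> (dead,v1)
Op 3: N2 marks N2=alive -> (alive,v1)
Op 4: N0 marks N1=suspect -> (suspect,v1)
Op 5: N0 marks N0=dead -> (dead,v1)
Op 6: gossip N1<->N0 -> N1.N0=(dead,v1) N1.N1=(suspect,v1) N1.N2=(alive,v0) | N0.N0=(dead,v1) N0.N1=(suspect,v1) N0.N2=(alive,v0)
Op 7: gossip N0<->N2 -> N0.N0=(dead,v1) N0.N1=(suspect,v1) N0.N2=(alive,v1) | N2.N0=(dead,v1) N2.N1=(suspect,v1) N2.N2=(alive,v1)

Answer: N0=dead,1 N1=suspect,1 N2=alive,1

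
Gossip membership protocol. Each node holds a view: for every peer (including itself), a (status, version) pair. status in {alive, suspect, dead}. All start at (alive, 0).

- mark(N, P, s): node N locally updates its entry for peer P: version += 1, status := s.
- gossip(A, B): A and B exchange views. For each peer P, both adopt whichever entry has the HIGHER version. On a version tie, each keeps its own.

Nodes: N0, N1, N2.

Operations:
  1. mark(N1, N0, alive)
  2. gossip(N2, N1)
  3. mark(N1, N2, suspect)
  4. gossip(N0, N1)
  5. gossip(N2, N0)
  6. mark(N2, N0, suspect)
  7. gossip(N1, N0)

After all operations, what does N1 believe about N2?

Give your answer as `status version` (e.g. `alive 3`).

Op 1: N1 marks N0=alive -> (alive,v1)
Op 2: gossip N2<->N1 -> N2.N0=(alive,v1) N2.N1=(alive,v0) N2.N2=(alive,v0) | N1.N0=(alive,v1) N1.N1=(alive,v0) N1.N2=(alive,v0)
Op 3: N1 marks N2=suspect -> (suspect,v1)
Op 4: gossip N0<->N1 -> N0.N0=(alive,v1) N0.N1=(alive,v0) N0.N2=(suspect,v1) | N1.N0=(alive,v1) N1.N1=(alive,v0) N1.N2=(suspect,v1)
Op 5: gossip N2<->N0 -> N2.N0=(alive,v1) N2.N1=(alive,v0) N2.N2=(suspect,v1) | N0.N0=(alive,v1) N0.N1=(alive,v0) N0.N2=(suspect,v1)
Op 6: N2 marks N0=suspect -> (suspect,v2)
Op 7: gossip N1<->N0 -> N1.N0=(alive,v1) N1.N1=(alive,v0) N1.N2=(suspect,v1) | N0.N0=(alive,v1) N0.N1=(alive,v0) N0.N2=(suspect,v1)

Answer: suspect 1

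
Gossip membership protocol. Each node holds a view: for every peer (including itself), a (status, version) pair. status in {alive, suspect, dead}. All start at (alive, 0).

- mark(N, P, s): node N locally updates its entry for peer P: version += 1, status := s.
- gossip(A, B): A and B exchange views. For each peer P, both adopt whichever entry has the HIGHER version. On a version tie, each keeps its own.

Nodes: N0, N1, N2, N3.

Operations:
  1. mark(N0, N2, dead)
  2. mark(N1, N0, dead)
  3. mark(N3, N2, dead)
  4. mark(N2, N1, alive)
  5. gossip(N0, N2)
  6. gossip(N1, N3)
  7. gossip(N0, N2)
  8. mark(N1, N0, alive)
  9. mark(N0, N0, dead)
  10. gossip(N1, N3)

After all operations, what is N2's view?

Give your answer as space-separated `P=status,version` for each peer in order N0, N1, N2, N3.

Op 1: N0 marks N2=dead -> (dead,v1)
Op 2: N1 marks N0=dead -> (dead,v1)
Op 3: N3 marks N2=dead -> (dead,v1)
Op 4: N2 marks N1=alive -> (alive,v1)
Op 5: gossip N0<->N2 -> N0.N0=(alive,v0) N0.N1=(alive,v1) N0.N2=(dead,v1) N0.N3=(alive,v0) | N2.N0=(alive,v0) N2.N1=(alive,v1) N2.N2=(dead,v1) N2.N3=(alive,v0)
Op 6: gossip N1<->N3 -> N1.N0=(dead,v1) N1.N1=(alive,v0) N1.N2=(dead,v1) N1.N3=(alive,v0) | N3.N0=(dead,v1) N3.N1=(alive,v0) N3.N2=(dead,v1) N3.N3=(alive,v0)
Op 7: gossip N0<->N2 -> N0.N0=(alive,v0) N0.N1=(alive,v1) N0.N2=(dead,v1) N0.N3=(alive,v0) | N2.N0=(alive,v0) N2.N1=(alive,v1) N2.N2=(dead,v1) N2.N3=(alive,v0)
Op 8: N1 marks N0=alive -> (alive,v2)
Op 9: N0 marks N0=dead -> (dead,v1)
Op 10: gossip N1<->N3 -> N1.N0=(alive,v2) N1.N1=(alive,v0) N1.N2=(dead,v1) N1.N3=(alive,v0) | N3.N0=(alive,v2) N3.N1=(alive,v0) N3.N2=(dead,v1) N3.N3=(alive,v0)

Answer: N0=alive,0 N1=alive,1 N2=dead,1 N3=alive,0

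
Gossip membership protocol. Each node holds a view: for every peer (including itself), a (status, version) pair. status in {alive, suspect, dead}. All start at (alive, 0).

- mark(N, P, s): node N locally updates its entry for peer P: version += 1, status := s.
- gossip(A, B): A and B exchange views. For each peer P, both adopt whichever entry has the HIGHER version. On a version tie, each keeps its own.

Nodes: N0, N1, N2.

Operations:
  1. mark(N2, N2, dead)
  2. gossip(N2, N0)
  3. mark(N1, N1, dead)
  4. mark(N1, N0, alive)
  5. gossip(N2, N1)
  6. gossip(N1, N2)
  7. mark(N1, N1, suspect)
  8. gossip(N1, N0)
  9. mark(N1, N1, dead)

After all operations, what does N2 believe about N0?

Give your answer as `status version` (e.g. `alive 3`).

Op 1: N2 marks N2=dead -> (dead,v1)
Op 2: gossip N2<->N0 -> N2.N0=(alive,v0) N2.N1=(alive,v0) N2.N2=(dead,v1) | N0.N0=(alive,v0) N0.N1=(alive,v0) N0.N2=(dead,v1)
Op 3: N1 marks N1=dead -> (dead,v1)
Op 4: N1 marks N0=alive -> (alive,v1)
Op 5: gossip N2<->N1 -> N2.N0=(alive,v1) N2.N1=(dead,v1) N2.N2=(dead,v1) | N1.N0=(alive,v1) N1.N1=(dead,v1) N1.N2=(dead,v1)
Op 6: gossip N1<->N2 -> N1.N0=(alive,v1) N1.N1=(dead,v1) N1.N2=(dead,v1) | N2.N0=(alive,v1) N2.N1=(dead,v1) N2.N2=(dead,v1)
Op 7: N1 marks N1=suspect -> (suspect,v2)
Op 8: gossip N1<->N0 -> N1.N0=(alive,v1) N1.N1=(suspect,v2) N1.N2=(dead,v1) | N0.N0=(alive,v1) N0.N1=(suspect,v2) N0.N2=(dead,v1)
Op 9: N1 marks N1=dead -> (dead,v3)

Answer: alive 1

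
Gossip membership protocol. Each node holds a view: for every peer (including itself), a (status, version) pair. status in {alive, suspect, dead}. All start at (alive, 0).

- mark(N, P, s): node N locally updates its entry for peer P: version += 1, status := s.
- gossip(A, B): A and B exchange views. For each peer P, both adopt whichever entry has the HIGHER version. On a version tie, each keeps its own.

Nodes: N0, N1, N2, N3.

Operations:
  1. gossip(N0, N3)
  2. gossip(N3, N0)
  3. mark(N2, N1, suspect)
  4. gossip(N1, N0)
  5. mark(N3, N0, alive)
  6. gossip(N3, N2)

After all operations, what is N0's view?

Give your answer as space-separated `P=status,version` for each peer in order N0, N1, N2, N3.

Op 1: gossip N0<->N3 -> N0.N0=(alive,v0) N0.N1=(alive,v0) N0.N2=(alive,v0) N0.N3=(alive,v0) | N3.N0=(alive,v0) N3.N1=(alive,v0) N3.N2=(alive,v0) N3.N3=(alive,v0)
Op 2: gossip N3<->N0 -> N3.N0=(alive,v0) N3.N1=(alive,v0) N3.N2=(alive,v0) N3.N3=(alive,v0) | N0.N0=(alive,v0) N0.N1=(alive,v0) N0.N2=(alive,v0) N0.N3=(alive,v0)
Op 3: N2 marks N1=suspect -> (suspect,v1)
Op 4: gossip N1<->N0 -> N1.N0=(alive,v0) N1.N1=(alive,v0) N1.N2=(alive,v0) N1.N3=(alive,v0) | N0.N0=(alive,v0) N0.N1=(alive,v0) N0.N2=(alive,v0) N0.N3=(alive,v0)
Op 5: N3 marks N0=alive -> (alive,v1)
Op 6: gossip N3<->N2 -> N3.N0=(alive,v1) N3.N1=(suspect,v1) N3.N2=(alive,v0) N3.N3=(alive,v0) | N2.N0=(alive,v1) N2.N1=(suspect,v1) N2.N2=(alive,v0) N2.N3=(alive,v0)

Answer: N0=alive,0 N1=alive,0 N2=alive,0 N3=alive,0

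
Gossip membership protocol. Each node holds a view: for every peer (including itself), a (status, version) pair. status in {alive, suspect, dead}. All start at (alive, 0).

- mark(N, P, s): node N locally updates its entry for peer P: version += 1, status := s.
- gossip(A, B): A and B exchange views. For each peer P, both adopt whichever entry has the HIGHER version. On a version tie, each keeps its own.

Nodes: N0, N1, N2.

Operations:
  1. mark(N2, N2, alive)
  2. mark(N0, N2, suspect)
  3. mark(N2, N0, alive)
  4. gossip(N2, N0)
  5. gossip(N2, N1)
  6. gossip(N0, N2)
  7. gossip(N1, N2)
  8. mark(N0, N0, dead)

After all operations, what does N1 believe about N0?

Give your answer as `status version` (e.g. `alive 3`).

Op 1: N2 marks N2=alive -> (alive,v1)
Op 2: N0 marks N2=suspect -> (suspect,v1)
Op 3: N2 marks N0=alive -> (alive,v1)
Op 4: gossip N2<->N0 -> N2.N0=(alive,v1) N2.N1=(alive,v0) N2.N2=(alive,v1) | N0.N0=(alive,v1) N0.N1=(alive,v0) N0.N2=(suspect,v1)
Op 5: gossip N2<->N1 -> N2.N0=(alive,v1) N2.N1=(alive,v0) N2.N2=(alive,v1) | N1.N0=(alive,v1) N1.N1=(alive,v0) N1.N2=(alive,v1)
Op 6: gossip N0<->N2 -> N0.N0=(alive,v1) N0.N1=(alive,v0) N0.N2=(suspect,v1) | N2.N0=(alive,v1) N2.N1=(alive,v0) N2.N2=(alive,v1)
Op 7: gossip N1<->N2 -> N1.N0=(alive,v1) N1.N1=(alive,v0) N1.N2=(alive,v1) | N2.N0=(alive,v1) N2.N1=(alive,v0) N2.N2=(alive,v1)
Op 8: N0 marks N0=dead -> (dead,v2)

Answer: alive 1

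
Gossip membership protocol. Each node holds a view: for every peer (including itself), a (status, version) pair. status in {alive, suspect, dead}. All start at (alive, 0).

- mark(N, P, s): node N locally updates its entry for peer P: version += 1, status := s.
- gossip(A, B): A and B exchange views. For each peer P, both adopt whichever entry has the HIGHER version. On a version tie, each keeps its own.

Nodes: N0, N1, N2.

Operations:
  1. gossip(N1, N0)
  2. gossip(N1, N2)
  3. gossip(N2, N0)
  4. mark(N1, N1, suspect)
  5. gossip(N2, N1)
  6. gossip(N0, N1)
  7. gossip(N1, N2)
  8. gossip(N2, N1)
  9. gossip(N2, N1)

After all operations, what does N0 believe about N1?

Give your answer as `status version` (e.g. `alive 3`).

Answer: suspect 1

Derivation:
Op 1: gossip N1<->N0 -> N1.N0=(alive,v0) N1.N1=(alive,v0) N1.N2=(alive,v0) | N0.N0=(alive,v0) N0.N1=(alive,v0) N0.N2=(alive,v0)
Op 2: gossip N1<->N2 -> N1.N0=(alive,v0) N1.N1=(alive,v0) N1.N2=(alive,v0) | N2.N0=(alive,v0) N2.N1=(alive,v0) N2.N2=(alive,v0)
Op 3: gossip N2<->N0 -> N2.N0=(alive,v0) N2.N1=(alive,v0) N2.N2=(alive,v0) | N0.N0=(alive,v0) N0.N1=(alive,v0) N0.N2=(alive,v0)
Op 4: N1 marks N1=suspect -> (suspect,v1)
Op 5: gossip N2<->N1 -> N2.N0=(alive,v0) N2.N1=(suspect,v1) N2.N2=(alive,v0) | N1.N0=(alive,v0) N1.N1=(suspect,v1) N1.N2=(alive,v0)
Op 6: gossip N0<->N1 -> N0.N0=(alive,v0) N0.N1=(suspect,v1) N0.N2=(alive,v0) | N1.N0=(alive,v0) N1.N1=(suspect,v1) N1.N2=(alive,v0)
Op 7: gossip N1<->N2 -> N1.N0=(alive,v0) N1.N1=(suspect,v1) N1.N2=(alive,v0) | N2.N0=(alive,v0) N2.N1=(suspect,v1) N2.N2=(alive,v0)
Op 8: gossip N2<->N1 -> N2.N0=(alive,v0) N2.N1=(suspect,v1) N2.N2=(alive,v0) | N1.N0=(alive,v0) N1.N1=(suspect,v1) N1.N2=(alive,v0)
Op 9: gossip N2<->N1 -> N2.N0=(alive,v0) N2.N1=(suspect,v1) N2.N2=(alive,v0) | N1.N0=(alive,v0) N1.N1=(suspect,v1) N1.N2=(alive,v0)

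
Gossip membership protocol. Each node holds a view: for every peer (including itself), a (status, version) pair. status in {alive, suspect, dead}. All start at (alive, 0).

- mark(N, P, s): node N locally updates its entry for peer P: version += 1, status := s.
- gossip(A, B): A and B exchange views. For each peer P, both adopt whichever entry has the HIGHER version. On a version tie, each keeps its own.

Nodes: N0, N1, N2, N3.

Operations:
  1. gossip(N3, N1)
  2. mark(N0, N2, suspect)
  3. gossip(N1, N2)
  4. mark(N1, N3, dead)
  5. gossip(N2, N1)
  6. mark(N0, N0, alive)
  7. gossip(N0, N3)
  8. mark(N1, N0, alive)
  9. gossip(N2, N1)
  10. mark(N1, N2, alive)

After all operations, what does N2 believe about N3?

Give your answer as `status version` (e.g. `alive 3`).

Op 1: gossip N3<->N1 -> N3.N0=(alive,v0) N3.N1=(alive,v0) N3.N2=(alive,v0) N3.N3=(alive,v0) | N1.N0=(alive,v0) N1.N1=(alive,v0) N1.N2=(alive,v0) N1.N3=(alive,v0)
Op 2: N0 marks N2=suspect -> (suspect,v1)
Op 3: gossip N1<->N2 -> N1.N0=(alive,v0) N1.N1=(alive,v0) N1.N2=(alive,v0) N1.N3=(alive,v0) | N2.N0=(alive,v0) N2.N1=(alive,v0) N2.N2=(alive,v0) N2.N3=(alive,v0)
Op 4: N1 marks N3=dead -> (dead,v1)
Op 5: gossip N2<->N1 -> N2.N0=(alive,v0) N2.N1=(alive,v0) N2.N2=(alive,v0) N2.N3=(dead,v1) | N1.N0=(alive,v0) N1.N1=(alive,v0) N1.N2=(alive,v0) N1.N3=(dead,v1)
Op 6: N0 marks N0=alive -> (alive,v1)
Op 7: gossip N0<->N3 -> N0.N0=(alive,v1) N0.N1=(alive,v0) N0.N2=(suspect,v1) N0.N3=(alive,v0) | N3.N0=(alive,v1) N3.N1=(alive,v0) N3.N2=(suspect,v1) N3.N3=(alive,v0)
Op 8: N1 marks N0=alive -> (alive,v1)
Op 9: gossip N2<->N1 -> N2.N0=(alive,v1) N2.N1=(alive,v0) N2.N2=(alive,v0) N2.N3=(dead,v1) | N1.N0=(alive,v1) N1.N1=(alive,v0) N1.N2=(alive,v0) N1.N3=(dead,v1)
Op 10: N1 marks N2=alive -> (alive,v1)

Answer: dead 1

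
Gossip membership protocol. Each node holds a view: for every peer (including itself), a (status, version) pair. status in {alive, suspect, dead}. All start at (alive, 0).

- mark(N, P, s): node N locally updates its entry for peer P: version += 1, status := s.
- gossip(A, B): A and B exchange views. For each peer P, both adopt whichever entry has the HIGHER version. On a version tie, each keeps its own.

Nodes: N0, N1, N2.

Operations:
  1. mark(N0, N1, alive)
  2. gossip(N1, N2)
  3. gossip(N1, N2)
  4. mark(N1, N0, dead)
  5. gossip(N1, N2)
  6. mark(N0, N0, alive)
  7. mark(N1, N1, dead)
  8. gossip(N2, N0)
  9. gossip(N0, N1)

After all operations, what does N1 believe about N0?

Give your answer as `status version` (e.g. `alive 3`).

Answer: dead 1

Derivation:
Op 1: N0 marks N1=alive -> (alive,v1)
Op 2: gossip N1<->N2 -> N1.N0=(alive,v0) N1.N1=(alive,v0) N1.N2=(alive,v0) | N2.N0=(alive,v0) N2.N1=(alive,v0) N2.N2=(alive,v0)
Op 3: gossip N1<->N2 -> N1.N0=(alive,v0) N1.N1=(alive,v0) N1.N2=(alive,v0) | N2.N0=(alive,v0) N2.N1=(alive,v0) N2.N2=(alive,v0)
Op 4: N1 marks N0=dead -> (dead,v1)
Op 5: gossip N1<->N2 -> N1.N0=(dead,v1) N1.N1=(alive,v0) N1.N2=(alive,v0) | N2.N0=(dead,v1) N2.N1=(alive,v0) N2.N2=(alive,v0)
Op 6: N0 marks N0=alive -> (alive,v1)
Op 7: N1 marks N1=dead -> (dead,v1)
Op 8: gossip N2<->N0 -> N2.N0=(dead,v1) N2.N1=(alive,v1) N2.N2=(alive,v0) | N0.N0=(alive,v1) N0.N1=(alive,v1) N0.N2=(alive,v0)
Op 9: gossip N0<->N1 -> N0.N0=(alive,v1) N0.N1=(alive,v1) N0.N2=(alive,v0) | N1.N0=(dead,v1) N1.N1=(dead,v1) N1.N2=(alive,v0)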